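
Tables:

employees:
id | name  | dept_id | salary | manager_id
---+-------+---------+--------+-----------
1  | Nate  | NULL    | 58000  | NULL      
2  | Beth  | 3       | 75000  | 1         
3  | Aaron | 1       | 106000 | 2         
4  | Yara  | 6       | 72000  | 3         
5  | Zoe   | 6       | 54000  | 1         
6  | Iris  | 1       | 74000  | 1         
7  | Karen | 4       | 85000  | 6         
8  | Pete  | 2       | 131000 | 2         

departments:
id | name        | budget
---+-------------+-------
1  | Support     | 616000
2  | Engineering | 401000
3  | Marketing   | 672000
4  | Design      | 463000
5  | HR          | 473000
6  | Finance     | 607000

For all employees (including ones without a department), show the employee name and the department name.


LEFT JOIN keeps every row from employees (the left table); where dept_id has no match in departments, the department columns become NULL. Walk through each employee:
  - employee 1 (Nate): dept_id=NULL, no match -> kept with NULL
  - employee 2 (Beth): dept_id=3 -> matches Marketing
  - employee 3 (Aaron): dept_id=1 -> matches Support
  - employee 4 (Yara): dept_id=6 -> matches Finance
  - employee 5 (Zoe): dept_id=6 -> matches Finance
  - employee 6 (Iris): dept_id=1 -> matches Support
  - employee 7 (Karen): dept_id=4 -> matches Design
  - employee 8 (Pete): dept_id=2 -> matches Engineering
All 8 rows appear; 1 has NULL department.

SQL:
SELECT a.name, b.name AS department
FROM employees a
LEFT JOIN departments b ON a.dept_id = b.id

Result:
name  | department 
------+------------
Nate  | NULL       
Beth  | Marketing  
Aaron | Support    
Yara  | Finance    
Zoe   | Finance    
Iris  | Support    
Karen | Design     
Pete  | Engineering


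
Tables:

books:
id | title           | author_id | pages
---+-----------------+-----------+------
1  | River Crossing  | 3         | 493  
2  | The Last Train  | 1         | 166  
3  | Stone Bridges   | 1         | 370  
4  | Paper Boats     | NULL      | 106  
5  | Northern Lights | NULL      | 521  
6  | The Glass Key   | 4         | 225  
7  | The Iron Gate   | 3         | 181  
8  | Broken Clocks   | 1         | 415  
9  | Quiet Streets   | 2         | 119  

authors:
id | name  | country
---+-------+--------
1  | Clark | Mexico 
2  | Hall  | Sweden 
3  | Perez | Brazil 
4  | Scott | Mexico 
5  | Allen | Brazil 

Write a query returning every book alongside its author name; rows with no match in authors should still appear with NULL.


LEFT JOIN keeps every row from books (the left table); where author_id has no match in authors, the author columns become NULL. Walk through each book:
  - book 1 (River Crossing): author_id=3 -> matches Perez
  - book 2 (The Last Train): author_id=1 -> matches Clark
  - book 3 (Stone Bridges): author_id=1 -> matches Clark
  - book 4 (Paper Boats): author_id=NULL, no match -> kept with NULL
  - book 5 (Northern Lights): author_id=NULL, no match -> kept with NULL
  - book 6 (The Glass Key): author_id=4 -> matches Scott
  - book 7 (The Iron Gate): author_id=3 -> matches Perez
  - book 8 (Broken Clocks): author_id=1 -> matches Clark
  - book 9 (Quiet Streets): author_id=2 -> matches Hall
All 9 rows appear; 2 have NULL author.

SQL:
SELECT a.title, b.name AS author
FROM books a
LEFT JOIN authors b ON a.author_id = b.id

Result:
title           | author
----------------+-------
River Crossing  | Perez 
The Last Train  | Clark 
Stone Bridges   | Clark 
Paper Boats     | NULL  
Northern Lights | NULL  
The Glass Key   | Scott 
The Iron Gate   | Perez 
Broken Clocks   | Clark 
Quiet Streets   | Hall  


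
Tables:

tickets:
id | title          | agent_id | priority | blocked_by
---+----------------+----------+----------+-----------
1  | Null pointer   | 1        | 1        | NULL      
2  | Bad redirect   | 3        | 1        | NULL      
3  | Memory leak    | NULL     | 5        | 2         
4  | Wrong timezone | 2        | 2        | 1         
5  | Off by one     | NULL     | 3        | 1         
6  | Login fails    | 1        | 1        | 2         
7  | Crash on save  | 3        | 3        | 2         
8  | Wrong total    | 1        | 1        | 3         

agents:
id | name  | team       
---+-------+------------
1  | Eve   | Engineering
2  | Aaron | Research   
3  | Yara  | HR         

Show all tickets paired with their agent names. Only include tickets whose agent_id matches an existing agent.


INNER JOIN keeps only tickets rows whose agent_id matches an id in agents. Walk through each ticket:
  - ticket 1 (Null pointer): agent_id=1 -> matches Eve
  - ticket 2 (Bad redirect): agent_id=3 -> matches Yara
  - ticket 3 (Memory leak): agent_id=NULL, no match -> dropped
  - ticket 4 (Wrong timezone): agent_id=2 -> matches Aaron
  - ticket 5 (Off by one): agent_id=NULL, no match -> dropped
  - ticket 6 (Login fails): agent_id=1 -> matches Eve
  - ticket 7 (Crash on save): agent_id=3 -> matches Yara
  - ticket 8 (Wrong total): agent_id=1 -> matches Eve
So 2 of 8 rows are dropped.

SQL:
SELECT a.title, b.name AS agent
FROM tickets a
INNER JOIN agents b ON a.agent_id = b.id

Result:
title          | agent
---------------+------
Null pointer   | Eve  
Bad redirect   | Yara 
Wrong timezone | Aaron
Login fails    | Eve  
Crash on save  | Yara 
Wrong total    | Eve  


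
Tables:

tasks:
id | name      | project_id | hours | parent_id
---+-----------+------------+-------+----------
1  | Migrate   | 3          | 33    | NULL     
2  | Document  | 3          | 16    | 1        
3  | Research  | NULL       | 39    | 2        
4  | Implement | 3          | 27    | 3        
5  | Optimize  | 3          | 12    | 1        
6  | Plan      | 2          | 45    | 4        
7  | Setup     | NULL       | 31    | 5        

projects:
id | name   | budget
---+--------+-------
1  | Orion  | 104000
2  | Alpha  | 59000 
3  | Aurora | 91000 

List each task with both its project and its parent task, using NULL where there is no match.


Two LEFT JOINs from the same base table tasks: one to projects via project_id, one to tasks itself via parent_id. Both are LEFT so every task is preserved.
Match against projects:
  - task 1 (Migrate): project_id=3 -> matches Aurora
  - task 2 (Document): project_id=3 -> matches Aurora
  - task 3 (Research): project_id=NULL, no match -> kept with NULL
  - task 4 (Implement): project_id=3 -> matches Aurora
  - task 5 (Optimize): project_id=3 -> matches Aurora
  - task 6 (Plan): project_id=2 -> matches Alpha
  - task 7 (Setup): project_id=NULL, no match -> kept with NULL
Match against tasks (self):
  - task 1 (Migrate): parent_id=NULL -> NULL
  - task 2 (Document): parent_id=1 -> Migrate
  - task 3 (Research): parent_id=2 -> Document
  - task 4 (Implement): parent_id=3 -> Research
  - task 5 (Optimize): parent_id=1 -> Migrate
  - task 6 (Plan): parent_id=4 -> Implement
  - task 7 (Setup): parent_id=5 -> Optimize

SQL:
SELECT a.name, b.name AS project, c.name AS parent
FROM tasks a
LEFT JOIN projects b ON a.project_id = b.id
LEFT JOIN tasks c ON a.parent_id = c.id

Result:
name      | project | parent   
----------+---------+----------
Migrate   | Aurora  | NULL     
Document  | Aurora  | Migrate  
Research  | NULL    | Document 
Implement | Aurora  | Research 
Optimize  | Aurora  | Migrate  
Plan      | Alpha   | Implement
Setup     | NULL    | Optimize 


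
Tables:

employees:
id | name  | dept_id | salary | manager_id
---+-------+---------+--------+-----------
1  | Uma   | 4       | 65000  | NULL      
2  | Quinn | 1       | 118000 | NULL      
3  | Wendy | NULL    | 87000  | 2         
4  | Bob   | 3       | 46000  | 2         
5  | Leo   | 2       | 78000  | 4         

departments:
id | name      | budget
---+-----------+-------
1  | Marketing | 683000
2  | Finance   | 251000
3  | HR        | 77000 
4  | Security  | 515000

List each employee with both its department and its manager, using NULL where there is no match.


Two LEFT JOINs from the same base table employees: one to departments via dept_id, one to employees itself via manager_id. Both are LEFT so every employee is preserved.
Match against departments:
  - employee 1 (Uma): dept_id=4 -> matches Security
  - employee 2 (Quinn): dept_id=1 -> matches Marketing
  - employee 3 (Wendy): dept_id=NULL, no match -> kept with NULL
  - employee 4 (Bob): dept_id=3 -> matches HR
  - employee 5 (Leo): dept_id=2 -> matches Finance
Match against employees (self):
  - employee 1 (Uma): manager_id=NULL -> NULL
  - employee 2 (Quinn): manager_id=NULL -> NULL
  - employee 3 (Wendy): manager_id=2 -> Quinn
  - employee 4 (Bob): manager_id=2 -> Quinn
  - employee 5 (Leo): manager_id=4 -> Bob

SQL:
SELECT a.name, b.name AS department, c.name AS manager
FROM employees a
LEFT JOIN departments b ON a.dept_id = b.id
LEFT JOIN employees c ON a.manager_id = c.id

Result:
name  | department | manager
------+------------+--------
Uma   | Security   | NULL   
Quinn | Marketing  | NULL   
Wendy | NULL       | Quinn  
Bob   | HR         | Quinn  
Leo   | Finance    | Bob    


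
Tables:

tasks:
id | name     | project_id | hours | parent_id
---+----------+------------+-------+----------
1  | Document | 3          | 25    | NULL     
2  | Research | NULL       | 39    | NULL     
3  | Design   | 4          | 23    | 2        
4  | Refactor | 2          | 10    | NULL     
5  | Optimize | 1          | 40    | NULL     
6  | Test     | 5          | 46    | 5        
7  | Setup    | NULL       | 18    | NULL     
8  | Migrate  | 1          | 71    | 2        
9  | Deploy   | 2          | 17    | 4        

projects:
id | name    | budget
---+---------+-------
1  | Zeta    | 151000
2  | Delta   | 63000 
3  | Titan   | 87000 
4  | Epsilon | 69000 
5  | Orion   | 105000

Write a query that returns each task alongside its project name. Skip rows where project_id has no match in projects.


INNER JOIN keeps only tasks rows whose project_id matches an id in projects. Walk through each task:
  - task 1 (Document): project_id=3 -> matches Titan
  - task 2 (Research): project_id=NULL, no match -> dropped
  - task 3 (Design): project_id=4 -> matches Epsilon
  - task 4 (Refactor): project_id=2 -> matches Delta
  - task 5 (Optimize): project_id=1 -> matches Zeta
  - task 6 (Test): project_id=5 -> matches Orion
  - task 7 (Setup): project_id=NULL, no match -> dropped
  - task 8 (Migrate): project_id=1 -> matches Zeta
  - task 9 (Deploy): project_id=2 -> matches Delta
So 2 of 9 rows are dropped.

SQL:
SELECT a.name, b.name AS project
FROM tasks a
INNER JOIN projects b ON a.project_id = b.id

Result:
name     | project
---------+--------
Document | Titan  
Design   | Epsilon
Refactor | Delta  
Optimize | Zeta   
Test     | Orion  
Migrate  | Zeta   
Deploy   | Delta  


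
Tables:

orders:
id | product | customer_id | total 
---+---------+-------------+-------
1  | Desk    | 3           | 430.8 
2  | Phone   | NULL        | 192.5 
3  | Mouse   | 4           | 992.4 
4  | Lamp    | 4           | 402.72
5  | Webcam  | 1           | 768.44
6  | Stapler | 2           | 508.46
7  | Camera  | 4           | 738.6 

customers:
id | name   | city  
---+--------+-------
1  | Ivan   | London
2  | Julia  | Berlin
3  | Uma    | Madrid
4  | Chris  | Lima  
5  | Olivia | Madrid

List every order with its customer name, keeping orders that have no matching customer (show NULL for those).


LEFT JOIN keeps every row from orders (the left table); where customer_id has no match in customers, the customer columns become NULL. Walk through each order:
  - order 1 (Desk): customer_id=3 -> matches Uma
  - order 2 (Phone): customer_id=NULL, no match -> kept with NULL
  - order 3 (Mouse): customer_id=4 -> matches Chris
  - order 4 (Lamp): customer_id=4 -> matches Chris
  - order 5 (Webcam): customer_id=1 -> matches Ivan
  - order 6 (Stapler): customer_id=2 -> matches Julia
  - order 7 (Camera): customer_id=4 -> matches Chris
All 7 rows appear; 1 has NULL customer.

SQL:
SELECT a.product, b.name AS customer
FROM orders a
LEFT JOIN customers b ON a.customer_id = b.id

Result:
product | customer
--------+---------
Desk    | Uma     
Phone   | NULL    
Mouse   | Chris   
Lamp    | Chris   
Webcam  | Ivan    
Stapler | Julia   
Camera  | Chris   


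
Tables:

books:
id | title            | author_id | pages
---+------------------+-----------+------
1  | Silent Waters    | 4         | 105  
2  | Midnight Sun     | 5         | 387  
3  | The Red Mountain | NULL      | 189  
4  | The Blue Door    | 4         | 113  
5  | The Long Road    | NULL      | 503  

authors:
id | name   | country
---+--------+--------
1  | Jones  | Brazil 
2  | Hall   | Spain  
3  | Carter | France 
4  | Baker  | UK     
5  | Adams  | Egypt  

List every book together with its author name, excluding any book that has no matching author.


INNER JOIN keeps only books rows whose author_id matches an id in authors. Walk through each book:
  - book 1 (Silent Waters): author_id=4 -> matches Baker
  - book 2 (Midnight Sun): author_id=5 -> matches Adams
  - book 3 (The Red Mountain): author_id=NULL, no match -> dropped
  - book 4 (The Blue Door): author_id=4 -> matches Baker
  - book 5 (The Long Road): author_id=NULL, no match -> dropped
So 2 of 5 rows are dropped.

SQL:
SELECT a.title, b.name AS author
FROM books a
INNER JOIN authors b ON a.author_id = b.id

Result:
title         | author
--------------+-------
Silent Waters | Baker 
Midnight Sun  | Adams 
The Blue Door | Baker 


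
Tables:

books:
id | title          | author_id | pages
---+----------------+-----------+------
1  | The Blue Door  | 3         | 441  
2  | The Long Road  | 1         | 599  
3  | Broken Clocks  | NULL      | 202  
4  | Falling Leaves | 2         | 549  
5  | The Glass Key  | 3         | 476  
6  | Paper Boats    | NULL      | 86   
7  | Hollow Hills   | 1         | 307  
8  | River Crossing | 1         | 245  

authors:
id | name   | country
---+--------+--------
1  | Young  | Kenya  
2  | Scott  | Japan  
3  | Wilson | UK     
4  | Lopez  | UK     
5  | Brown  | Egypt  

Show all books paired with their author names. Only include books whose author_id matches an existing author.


INNER JOIN keeps only books rows whose author_id matches an id in authors. Walk through each book:
  - book 1 (The Blue Door): author_id=3 -> matches Wilson
  - book 2 (The Long Road): author_id=1 -> matches Young
  - book 3 (Broken Clocks): author_id=NULL, no match -> dropped
  - book 4 (Falling Leaves): author_id=2 -> matches Scott
  - book 5 (The Glass Key): author_id=3 -> matches Wilson
  - book 6 (Paper Boats): author_id=NULL, no match -> dropped
  - book 7 (Hollow Hills): author_id=1 -> matches Young
  - book 8 (River Crossing): author_id=1 -> matches Young
So 2 of 8 rows are dropped.

SQL:
SELECT a.title, b.name AS author
FROM books a
INNER JOIN authors b ON a.author_id = b.id

Result:
title          | author
---------------+-------
The Blue Door  | Wilson
The Long Road  | Young 
Falling Leaves | Scott 
The Glass Key  | Wilson
Hollow Hills   | Young 
River Crossing | Young 


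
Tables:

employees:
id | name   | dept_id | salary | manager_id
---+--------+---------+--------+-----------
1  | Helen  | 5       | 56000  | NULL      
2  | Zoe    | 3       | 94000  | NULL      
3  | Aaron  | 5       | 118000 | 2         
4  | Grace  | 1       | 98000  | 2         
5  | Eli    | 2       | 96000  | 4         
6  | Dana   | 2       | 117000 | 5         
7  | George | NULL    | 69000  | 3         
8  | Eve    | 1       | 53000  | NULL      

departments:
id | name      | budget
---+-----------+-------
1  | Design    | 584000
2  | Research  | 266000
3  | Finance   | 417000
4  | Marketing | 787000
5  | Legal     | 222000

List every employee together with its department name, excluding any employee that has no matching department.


INNER JOIN keeps only employees rows whose dept_id matches an id in departments. Walk through each employee:
  - employee 1 (Helen): dept_id=5 -> matches Legal
  - employee 2 (Zoe): dept_id=3 -> matches Finance
  - employee 3 (Aaron): dept_id=5 -> matches Legal
  - employee 4 (Grace): dept_id=1 -> matches Design
  - employee 5 (Eli): dept_id=2 -> matches Research
  - employee 6 (Dana): dept_id=2 -> matches Research
  - employee 7 (George): dept_id=NULL, no match -> dropped
  - employee 8 (Eve): dept_id=1 -> matches Design
So 1 of 8 rows is dropped.

SQL:
SELECT a.name, b.name AS department
FROM employees a
INNER JOIN departments b ON a.dept_id = b.id

Result:
name  | department
------+-----------
Helen | Legal     
Zoe   | Finance   
Aaron | Legal     
Grace | Design    
Eli   | Research  
Dana  | Research  
Eve   | Design    


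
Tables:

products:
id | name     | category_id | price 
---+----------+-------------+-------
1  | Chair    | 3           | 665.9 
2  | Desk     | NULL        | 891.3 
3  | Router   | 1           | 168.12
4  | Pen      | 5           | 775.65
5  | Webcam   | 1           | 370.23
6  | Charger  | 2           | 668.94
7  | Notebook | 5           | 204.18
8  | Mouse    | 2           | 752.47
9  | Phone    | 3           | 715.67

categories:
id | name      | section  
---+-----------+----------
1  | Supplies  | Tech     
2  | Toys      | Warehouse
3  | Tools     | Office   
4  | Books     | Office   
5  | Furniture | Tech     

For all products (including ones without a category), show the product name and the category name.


LEFT JOIN keeps every row from products (the left table); where category_id has no match in categories, the category columns become NULL. Walk through each product:
  - product 1 (Chair): category_id=3 -> matches Tools
  - product 2 (Desk): category_id=NULL, no match -> kept with NULL
  - product 3 (Router): category_id=1 -> matches Supplies
  - product 4 (Pen): category_id=5 -> matches Furniture
  - product 5 (Webcam): category_id=1 -> matches Supplies
  - product 6 (Charger): category_id=2 -> matches Toys
  - product 7 (Notebook): category_id=5 -> matches Furniture
  - product 8 (Mouse): category_id=2 -> matches Toys
  - product 9 (Phone): category_id=3 -> matches Tools
All 9 rows appear; 1 has NULL category.

SQL:
SELECT a.name, b.name AS category
FROM products a
LEFT JOIN categories b ON a.category_id = b.id

Result:
name     | category 
---------+----------
Chair    | Tools    
Desk     | NULL     
Router   | Supplies 
Pen      | Furniture
Webcam   | Supplies 
Charger  | Toys     
Notebook | Furniture
Mouse    | Toys     
Phone    | Tools    


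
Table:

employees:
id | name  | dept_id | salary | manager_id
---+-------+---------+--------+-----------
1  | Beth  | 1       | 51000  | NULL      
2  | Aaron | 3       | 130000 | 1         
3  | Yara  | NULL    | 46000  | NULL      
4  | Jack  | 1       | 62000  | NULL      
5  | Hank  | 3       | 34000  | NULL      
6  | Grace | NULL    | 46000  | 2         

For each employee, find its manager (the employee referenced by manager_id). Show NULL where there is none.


This is a self-join: employees is joined to a second copy of itself, matching each row's manager_id to another row's id. Use LEFT JOIN so rows with manager_id=NULL are kept.
  - employee 1 (Beth): manager_id=NULL -> NULL
  - employee 2 (Aaron): manager_id=1 -> Beth
  - employee 3 (Yara): manager_id=NULL -> NULL
  - employee 4 (Jack): manager_id=NULL -> NULL
  - employee 5 (Hank): manager_id=NULL -> NULL
  - employee 6 (Grace): manager_id=2 -> Aaron

SQL:
SELECT a.name AS item, b.name AS manager
FROM employees a
LEFT JOIN employees b ON a.manager_id = b.id

Result:
item  | manager
------+--------
Beth  | NULL   
Aaron | Beth   
Yara  | NULL   
Jack  | NULL   
Hank  | NULL   
Grace | Aaron  


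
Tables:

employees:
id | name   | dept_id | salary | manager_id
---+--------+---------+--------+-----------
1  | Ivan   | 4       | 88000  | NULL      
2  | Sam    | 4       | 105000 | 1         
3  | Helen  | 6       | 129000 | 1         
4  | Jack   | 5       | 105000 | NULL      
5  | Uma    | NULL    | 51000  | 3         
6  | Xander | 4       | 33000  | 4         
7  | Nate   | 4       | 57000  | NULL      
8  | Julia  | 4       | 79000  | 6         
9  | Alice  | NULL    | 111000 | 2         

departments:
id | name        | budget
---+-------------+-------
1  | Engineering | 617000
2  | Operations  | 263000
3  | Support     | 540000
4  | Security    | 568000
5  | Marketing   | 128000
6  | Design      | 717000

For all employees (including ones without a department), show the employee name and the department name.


LEFT JOIN keeps every row from employees (the left table); where dept_id has no match in departments, the department columns become NULL. Walk through each employee:
  - employee 1 (Ivan): dept_id=4 -> matches Security
  - employee 2 (Sam): dept_id=4 -> matches Security
  - employee 3 (Helen): dept_id=6 -> matches Design
  - employee 4 (Jack): dept_id=5 -> matches Marketing
  - employee 5 (Uma): dept_id=NULL, no match -> kept with NULL
  - employee 6 (Xander): dept_id=4 -> matches Security
  - employee 7 (Nate): dept_id=4 -> matches Security
  - employee 8 (Julia): dept_id=4 -> matches Security
  - employee 9 (Alice): dept_id=NULL, no match -> kept with NULL
All 9 rows appear; 2 have NULL department.

SQL:
SELECT a.name, b.name AS department
FROM employees a
LEFT JOIN departments b ON a.dept_id = b.id

Result:
name   | department
-------+-----------
Ivan   | Security  
Sam    | Security  
Helen  | Design    
Jack   | Marketing 
Uma    | NULL      
Xander | Security  
Nate   | Security  
Julia  | Security  
Alice  | NULL      


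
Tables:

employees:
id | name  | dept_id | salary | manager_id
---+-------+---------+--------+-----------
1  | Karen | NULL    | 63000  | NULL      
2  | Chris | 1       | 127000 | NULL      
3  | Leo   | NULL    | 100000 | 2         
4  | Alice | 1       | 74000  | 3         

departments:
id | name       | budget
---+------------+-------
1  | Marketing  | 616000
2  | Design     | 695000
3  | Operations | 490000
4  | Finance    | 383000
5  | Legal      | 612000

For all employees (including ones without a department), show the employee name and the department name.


LEFT JOIN keeps every row from employees (the left table); where dept_id has no match in departments, the department columns become NULL. Walk through each employee:
  - employee 1 (Karen): dept_id=NULL, no match -> kept with NULL
  - employee 2 (Chris): dept_id=1 -> matches Marketing
  - employee 3 (Leo): dept_id=NULL, no match -> kept with NULL
  - employee 4 (Alice): dept_id=1 -> matches Marketing
All 4 rows appear; 2 have NULL department.

SQL:
SELECT a.name, b.name AS department
FROM employees a
LEFT JOIN departments b ON a.dept_id = b.id

Result:
name  | department
------+-----------
Karen | NULL      
Chris | Marketing 
Leo   | NULL      
Alice | Marketing 


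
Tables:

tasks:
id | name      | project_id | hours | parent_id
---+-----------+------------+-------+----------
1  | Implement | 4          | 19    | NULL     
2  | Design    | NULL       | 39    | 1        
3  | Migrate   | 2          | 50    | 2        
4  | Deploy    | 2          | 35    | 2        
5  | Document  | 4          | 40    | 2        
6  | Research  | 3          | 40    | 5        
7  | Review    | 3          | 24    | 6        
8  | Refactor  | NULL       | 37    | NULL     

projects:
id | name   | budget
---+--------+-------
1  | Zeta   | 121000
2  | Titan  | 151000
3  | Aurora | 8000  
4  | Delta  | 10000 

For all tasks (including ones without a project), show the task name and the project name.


LEFT JOIN keeps every row from tasks (the left table); where project_id has no match in projects, the project columns become NULL. Walk through each task:
  - task 1 (Implement): project_id=4 -> matches Delta
  - task 2 (Design): project_id=NULL, no match -> kept with NULL
  - task 3 (Migrate): project_id=2 -> matches Titan
  - task 4 (Deploy): project_id=2 -> matches Titan
  - task 5 (Document): project_id=4 -> matches Delta
  - task 6 (Research): project_id=3 -> matches Aurora
  - task 7 (Review): project_id=3 -> matches Aurora
  - task 8 (Refactor): project_id=NULL, no match -> kept with NULL
All 8 rows appear; 2 have NULL project.

SQL:
SELECT a.name, b.name AS project
FROM tasks a
LEFT JOIN projects b ON a.project_id = b.id

Result:
name      | project
----------+--------
Implement | Delta  
Design    | NULL   
Migrate   | Titan  
Deploy    | Titan  
Document  | Delta  
Research  | Aurora 
Review    | Aurora 
Refactor  | NULL   


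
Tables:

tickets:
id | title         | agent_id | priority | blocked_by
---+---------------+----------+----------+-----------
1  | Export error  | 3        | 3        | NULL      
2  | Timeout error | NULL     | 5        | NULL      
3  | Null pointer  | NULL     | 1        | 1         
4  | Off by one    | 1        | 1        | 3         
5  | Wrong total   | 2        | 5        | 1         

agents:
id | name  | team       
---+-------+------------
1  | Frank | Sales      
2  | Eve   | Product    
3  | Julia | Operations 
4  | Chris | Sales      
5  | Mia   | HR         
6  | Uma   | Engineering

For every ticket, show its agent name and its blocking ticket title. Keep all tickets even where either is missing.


Two LEFT JOINs from the same base table tickets: one to agents via agent_id, one to tickets itself via blocked_by. Both are LEFT so every ticket is preserved.
Match against agents:
  - ticket 1 (Export error): agent_id=3 -> matches Julia
  - ticket 2 (Timeout error): agent_id=NULL, no match -> kept with NULL
  - ticket 3 (Null pointer): agent_id=NULL, no match -> kept with NULL
  - ticket 4 (Off by one): agent_id=1 -> matches Frank
  - ticket 5 (Wrong total): agent_id=2 -> matches Eve
Match against tickets (self):
  - ticket 1 (Export error): blocked_by=NULL -> NULL
  - ticket 2 (Timeout error): blocked_by=NULL -> NULL
  - ticket 3 (Null pointer): blocked_by=1 -> Export error
  - ticket 4 (Off by one): blocked_by=3 -> Null pointer
  - ticket 5 (Wrong total): blocked_by=1 -> Export error

SQL:
SELECT a.title, b.name AS agent, c.title AS blocked_by
FROM tickets a
LEFT JOIN agents b ON a.agent_id = b.id
LEFT JOIN tickets c ON a.blocked_by = c.id

Result:
title         | agent | blocked_by  
--------------+-------+-------------
Export error  | Julia | NULL        
Timeout error | NULL  | NULL        
Null pointer  | NULL  | Export error
Off by one    | Frank | Null pointer
Wrong total   | Eve   | Export error


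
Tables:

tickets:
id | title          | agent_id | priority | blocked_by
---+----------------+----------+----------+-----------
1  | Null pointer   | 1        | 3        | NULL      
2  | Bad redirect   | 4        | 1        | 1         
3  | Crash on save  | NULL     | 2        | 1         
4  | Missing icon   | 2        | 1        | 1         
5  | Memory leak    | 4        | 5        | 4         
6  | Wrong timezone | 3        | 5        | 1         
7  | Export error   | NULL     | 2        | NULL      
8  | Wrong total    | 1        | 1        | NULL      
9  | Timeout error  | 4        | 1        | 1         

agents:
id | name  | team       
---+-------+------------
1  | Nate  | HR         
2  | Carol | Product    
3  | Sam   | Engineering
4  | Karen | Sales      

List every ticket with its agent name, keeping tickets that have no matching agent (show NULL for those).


LEFT JOIN keeps every row from tickets (the left table); where agent_id has no match in agents, the agent columns become NULL. Walk through each ticket:
  - ticket 1 (Null pointer): agent_id=1 -> matches Nate
  - ticket 2 (Bad redirect): agent_id=4 -> matches Karen
  - ticket 3 (Crash on save): agent_id=NULL, no match -> kept with NULL
  - ticket 4 (Missing icon): agent_id=2 -> matches Carol
  - ticket 5 (Memory leak): agent_id=4 -> matches Karen
  - ticket 6 (Wrong timezone): agent_id=3 -> matches Sam
  - ticket 7 (Export error): agent_id=NULL, no match -> kept with NULL
  - ticket 8 (Wrong total): agent_id=1 -> matches Nate
  - ticket 9 (Timeout error): agent_id=4 -> matches Karen
All 9 rows appear; 2 have NULL agent.

SQL:
SELECT a.title, b.name AS agent
FROM tickets a
LEFT JOIN agents b ON a.agent_id = b.id

Result:
title          | agent
---------------+------
Null pointer   | Nate 
Bad redirect   | Karen
Crash on save  | NULL 
Missing icon   | Carol
Memory leak    | Karen
Wrong timezone | Sam  
Export error   | NULL 
Wrong total    | Nate 
Timeout error  | Karen


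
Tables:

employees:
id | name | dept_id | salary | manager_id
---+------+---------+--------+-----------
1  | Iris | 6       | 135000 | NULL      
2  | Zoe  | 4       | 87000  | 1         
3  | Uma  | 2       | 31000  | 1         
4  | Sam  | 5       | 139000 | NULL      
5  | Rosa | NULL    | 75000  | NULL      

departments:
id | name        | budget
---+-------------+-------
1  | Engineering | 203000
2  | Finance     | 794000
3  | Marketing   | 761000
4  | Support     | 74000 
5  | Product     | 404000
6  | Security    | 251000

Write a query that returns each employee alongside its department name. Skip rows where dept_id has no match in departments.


INNER JOIN keeps only employees rows whose dept_id matches an id in departments. Walk through each employee:
  - employee 1 (Iris): dept_id=6 -> matches Security
  - employee 2 (Zoe): dept_id=4 -> matches Support
  - employee 3 (Uma): dept_id=2 -> matches Finance
  - employee 4 (Sam): dept_id=5 -> matches Product
  - employee 5 (Rosa): dept_id=NULL, no match -> dropped
So 1 of 5 rows is dropped.

SQL:
SELECT a.name, b.name AS department
FROM employees a
INNER JOIN departments b ON a.dept_id = b.id

Result:
name | department
-----+-----------
Iris | Security  
Zoe  | Support   
Uma  | Finance   
Sam  | Product   


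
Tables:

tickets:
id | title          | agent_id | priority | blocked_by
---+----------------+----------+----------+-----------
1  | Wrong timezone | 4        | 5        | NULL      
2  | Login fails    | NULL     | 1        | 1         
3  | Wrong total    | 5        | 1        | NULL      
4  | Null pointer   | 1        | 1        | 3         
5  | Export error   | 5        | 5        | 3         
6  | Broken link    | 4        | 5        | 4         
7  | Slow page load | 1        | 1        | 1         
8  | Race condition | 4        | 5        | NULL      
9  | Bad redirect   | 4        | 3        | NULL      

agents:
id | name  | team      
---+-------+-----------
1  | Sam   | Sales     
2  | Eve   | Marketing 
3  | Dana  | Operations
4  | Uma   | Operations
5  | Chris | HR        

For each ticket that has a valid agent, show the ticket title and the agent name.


INNER JOIN keeps only tickets rows whose agent_id matches an id in agents. Walk through each ticket:
  - ticket 1 (Wrong timezone): agent_id=4 -> matches Uma
  - ticket 2 (Login fails): agent_id=NULL, no match -> dropped
  - ticket 3 (Wrong total): agent_id=5 -> matches Chris
  - ticket 4 (Null pointer): agent_id=1 -> matches Sam
  - ticket 5 (Export error): agent_id=5 -> matches Chris
  - ticket 6 (Broken link): agent_id=4 -> matches Uma
  - ticket 7 (Slow page load): agent_id=1 -> matches Sam
  - ticket 8 (Race condition): agent_id=4 -> matches Uma
  - ticket 9 (Bad redirect): agent_id=4 -> matches Uma
So 1 of 9 rows is dropped.

SQL:
SELECT a.title, b.name AS agent
FROM tickets a
INNER JOIN agents b ON a.agent_id = b.id

Result:
title          | agent
---------------+------
Wrong timezone | Uma  
Wrong total    | Chris
Null pointer   | Sam  
Export error   | Chris
Broken link    | Uma  
Slow page load | Sam  
Race condition | Uma  
Bad redirect   | Uma  


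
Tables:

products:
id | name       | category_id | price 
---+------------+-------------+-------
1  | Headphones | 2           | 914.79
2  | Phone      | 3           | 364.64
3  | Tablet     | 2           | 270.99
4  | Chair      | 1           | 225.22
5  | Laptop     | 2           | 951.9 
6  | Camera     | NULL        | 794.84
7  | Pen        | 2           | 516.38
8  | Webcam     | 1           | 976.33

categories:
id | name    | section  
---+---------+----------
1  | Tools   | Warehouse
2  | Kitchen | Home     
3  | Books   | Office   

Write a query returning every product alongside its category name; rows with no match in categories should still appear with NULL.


LEFT JOIN keeps every row from products (the left table); where category_id has no match in categories, the category columns become NULL. Walk through each product:
  - product 1 (Headphones): category_id=2 -> matches Kitchen
  - product 2 (Phone): category_id=3 -> matches Books
  - product 3 (Tablet): category_id=2 -> matches Kitchen
  - product 4 (Chair): category_id=1 -> matches Tools
  - product 5 (Laptop): category_id=2 -> matches Kitchen
  - product 6 (Camera): category_id=NULL, no match -> kept with NULL
  - product 7 (Pen): category_id=2 -> matches Kitchen
  - product 8 (Webcam): category_id=1 -> matches Tools
All 8 rows appear; 1 has NULL category.

SQL:
SELECT a.name, b.name AS category
FROM products a
LEFT JOIN categories b ON a.category_id = b.id

Result:
name       | category
-----------+---------
Headphones | Kitchen 
Phone      | Books   
Tablet     | Kitchen 
Chair      | Tools   
Laptop     | Kitchen 
Camera     | NULL    
Pen        | Kitchen 
Webcam     | Tools   


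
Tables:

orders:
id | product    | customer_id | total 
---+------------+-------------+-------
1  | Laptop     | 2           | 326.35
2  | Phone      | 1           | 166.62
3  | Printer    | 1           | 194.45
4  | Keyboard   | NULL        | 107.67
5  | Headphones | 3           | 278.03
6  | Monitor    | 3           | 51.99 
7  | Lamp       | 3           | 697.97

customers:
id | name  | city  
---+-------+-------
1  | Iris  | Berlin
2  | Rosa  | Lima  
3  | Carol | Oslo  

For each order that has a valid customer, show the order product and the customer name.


INNER JOIN keeps only orders rows whose customer_id matches an id in customers. Walk through each order:
  - order 1 (Laptop): customer_id=2 -> matches Rosa
  - order 2 (Phone): customer_id=1 -> matches Iris
  - order 3 (Printer): customer_id=1 -> matches Iris
  - order 4 (Keyboard): customer_id=NULL, no match -> dropped
  - order 5 (Headphones): customer_id=3 -> matches Carol
  - order 6 (Monitor): customer_id=3 -> matches Carol
  - order 7 (Lamp): customer_id=3 -> matches Carol
So 1 of 7 rows is dropped.

SQL:
SELECT a.product, b.name AS customer
FROM orders a
INNER JOIN customers b ON a.customer_id = b.id

Result:
product    | customer
-----------+---------
Laptop     | Rosa    
Phone      | Iris    
Printer    | Iris    
Headphones | Carol   
Monitor    | Carol   
Lamp       | Carol   


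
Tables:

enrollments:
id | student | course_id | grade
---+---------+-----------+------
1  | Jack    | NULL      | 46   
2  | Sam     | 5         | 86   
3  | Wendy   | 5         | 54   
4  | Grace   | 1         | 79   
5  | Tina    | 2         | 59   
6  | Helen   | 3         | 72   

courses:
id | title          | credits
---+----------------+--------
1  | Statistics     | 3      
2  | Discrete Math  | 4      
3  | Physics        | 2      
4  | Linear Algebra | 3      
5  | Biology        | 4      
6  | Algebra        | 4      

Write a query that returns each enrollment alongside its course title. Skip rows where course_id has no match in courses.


INNER JOIN keeps only enrollments rows whose course_id matches an id in courses. Walk through each enrollment:
  - enrollment 1 (Jack): course_id=NULL, no match -> dropped
  - enrollment 2 (Sam): course_id=5 -> matches Biology
  - enrollment 3 (Wendy): course_id=5 -> matches Biology
  - enrollment 4 (Grace): course_id=1 -> matches Statistics
  - enrollment 5 (Tina): course_id=2 -> matches Discrete Math
  - enrollment 6 (Helen): course_id=3 -> matches Physics
So 1 of 6 rows is dropped.

SQL:
SELECT a.student, b.title AS course
FROM enrollments a
INNER JOIN courses b ON a.course_id = b.id

Result:
student | course       
--------+--------------
Sam     | Biology      
Wendy   | Biology      
Grace   | Statistics   
Tina    | Discrete Math
Helen   | Physics      


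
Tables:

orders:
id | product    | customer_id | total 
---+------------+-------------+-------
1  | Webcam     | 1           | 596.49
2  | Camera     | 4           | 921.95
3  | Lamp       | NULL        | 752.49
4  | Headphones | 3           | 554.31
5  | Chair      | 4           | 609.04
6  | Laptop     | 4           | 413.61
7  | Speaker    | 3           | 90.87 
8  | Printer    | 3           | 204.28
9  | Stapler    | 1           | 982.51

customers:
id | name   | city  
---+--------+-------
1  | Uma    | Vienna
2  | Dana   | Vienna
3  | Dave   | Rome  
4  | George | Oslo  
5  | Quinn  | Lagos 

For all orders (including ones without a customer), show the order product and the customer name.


LEFT JOIN keeps every row from orders (the left table); where customer_id has no match in customers, the customer columns become NULL. Walk through each order:
  - order 1 (Webcam): customer_id=1 -> matches Uma
  - order 2 (Camera): customer_id=4 -> matches George
  - order 3 (Lamp): customer_id=NULL, no match -> kept with NULL
  - order 4 (Headphones): customer_id=3 -> matches Dave
  - order 5 (Chair): customer_id=4 -> matches George
  - order 6 (Laptop): customer_id=4 -> matches George
  - order 7 (Speaker): customer_id=3 -> matches Dave
  - order 8 (Printer): customer_id=3 -> matches Dave
  - order 9 (Stapler): customer_id=1 -> matches Uma
All 9 rows appear; 1 has NULL customer.

SQL:
SELECT a.product, b.name AS customer
FROM orders a
LEFT JOIN customers b ON a.customer_id = b.id

Result:
product    | customer
-----------+---------
Webcam     | Uma     
Camera     | George  
Lamp       | NULL    
Headphones | Dave    
Chair      | George  
Laptop     | George  
Speaker    | Dave    
Printer    | Dave    
Stapler    | Uma     


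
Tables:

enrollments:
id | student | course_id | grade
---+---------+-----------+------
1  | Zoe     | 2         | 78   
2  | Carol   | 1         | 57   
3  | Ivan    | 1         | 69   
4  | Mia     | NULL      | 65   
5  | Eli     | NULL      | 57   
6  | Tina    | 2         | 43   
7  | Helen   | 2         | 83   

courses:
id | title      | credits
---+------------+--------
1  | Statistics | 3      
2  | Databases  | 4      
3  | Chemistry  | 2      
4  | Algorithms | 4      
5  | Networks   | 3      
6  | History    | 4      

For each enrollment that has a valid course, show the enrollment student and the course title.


INNER JOIN keeps only enrollments rows whose course_id matches an id in courses. Walk through each enrollment:
  - enrollment 1 (Zoe): course_id=2 -> matches Databases
  - enrollment 2 (Carol): course_id=1 -> matches Statistics
  - enrollment 3 (Ivan): course_id=1 -> matches Statistics
  - enrollment 4 (Mia): course_id=NULL, no match -> dropped
  - enrollment 5 (Eli): course_id=NULL, no match -> dropped
  - enrollment 6 (Tina): course_id=2 -> matches Databases
  - enrollment 7 (Helen): course_id=2 -> matches Databases
So 2 of 7 rows are dropped.

SQL:
SELECT a.student, b.title AS course
FROM enrollments a
INNER JOIN courses b ON a.course_id = b.id

Result:
student | course    
--------+-----------
Zoe     | Databases 
Carol   | Statistics
Ivan    | Statistics
Tina    | Databases 
Helen   | Databases 


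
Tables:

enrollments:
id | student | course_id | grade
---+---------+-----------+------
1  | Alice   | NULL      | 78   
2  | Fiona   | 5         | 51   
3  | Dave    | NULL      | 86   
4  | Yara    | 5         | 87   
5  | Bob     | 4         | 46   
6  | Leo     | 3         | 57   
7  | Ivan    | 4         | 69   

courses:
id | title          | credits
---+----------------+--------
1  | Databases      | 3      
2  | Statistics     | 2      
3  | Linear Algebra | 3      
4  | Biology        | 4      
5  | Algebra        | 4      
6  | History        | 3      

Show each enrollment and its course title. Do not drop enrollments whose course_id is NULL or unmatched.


LEFT JOIN keeps every row from enrollments (the left table); where course_id has no match in courses, the course columns become NULL. Walk through each enrollment:
  - enrollment 1 (Alice): course_id=NULL, no match -> kept with NULL
  - enrollment 2 (Fiona): course_id=5 -> matches Algebra
  - enrollment 3 (Dave): course_id=NULL, no match -> kept with NULL
  - enrollment 4 (Yara): course_id=5 -> matches Algebra
  - enrollment 5 (Bob): course_id=4 -> matches Biology
  - enrollment 6 (Leo): course_id=3 -> matches Linear Algebra
  - enrollment 7 (Ivan): course_id=4 -> matches Biology
All 7 rows appear; 2 have NULL course.

SQL:
SELECT a.student, b.title AS course
FROM enrollments a
LEFT JOIN courses b ON a.course_id = b.id

Result:
student | course        
--------+---------------
Alice   | NULL          
Fiona   | Algebra       
Dave    | NULL          
Yara    | Algebra       
Bob     | Biology       
Leo     | Linear Algebra
Ivan    | Biology       
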